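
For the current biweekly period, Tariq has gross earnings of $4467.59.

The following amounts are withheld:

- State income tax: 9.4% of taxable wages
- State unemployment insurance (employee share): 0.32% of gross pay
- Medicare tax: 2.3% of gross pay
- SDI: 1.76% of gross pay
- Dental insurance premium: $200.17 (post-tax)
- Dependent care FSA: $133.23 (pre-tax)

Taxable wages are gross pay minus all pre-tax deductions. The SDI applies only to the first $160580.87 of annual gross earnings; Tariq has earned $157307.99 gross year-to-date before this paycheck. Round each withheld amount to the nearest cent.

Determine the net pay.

Dependent care FSA: $133.23
Taxable wages = $4467.59 − $133.23 = $4334.36
State income tax: $4334.36 × 0.094 = $407.43
SDI: only $160580.87 − $157307.99 = $3272.88 of this check is subject → $3272.88 × 0.0176 = $57.60
State unemployment insurance (employee share): $4467.59 × 0.0032 = $14.30
Medicare tax: $4467.59 × 0.023 = $102.75
Dental insurance premium: $200.17
Total deductions = $133.23 + $407.43 + $57.60 + $14.30 + $102.75 + $200.17 = $915.48
Net pay = $4467.59 − $915.48 = $3552.11

$3552.11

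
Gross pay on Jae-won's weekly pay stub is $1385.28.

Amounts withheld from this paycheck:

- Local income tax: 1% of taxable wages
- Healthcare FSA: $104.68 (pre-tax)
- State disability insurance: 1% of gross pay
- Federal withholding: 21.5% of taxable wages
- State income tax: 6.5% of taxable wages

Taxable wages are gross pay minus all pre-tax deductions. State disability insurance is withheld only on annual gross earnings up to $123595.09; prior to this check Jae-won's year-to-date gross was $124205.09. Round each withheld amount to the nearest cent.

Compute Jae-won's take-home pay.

$909.22

Healthcare FSA: $104.68
Taxable wages = $1385.28 − $104.68 = $1280.60
Local income tax: $1280.60 × 0.01 = $12.81
Federal withholding: $1280.60 × 0.215 = $275.33
State income tax: $1280.60 × 0.065 = $83.24
State disability insurance: annual cap $123595.09 already reached (YTD $124205.09), so $0.00
Total deductions = $104.68 + $12.81 + $275.33 + $83.24 + $0.00 = $476.06
Net pay = $1385.28 − $476.06 = $909.22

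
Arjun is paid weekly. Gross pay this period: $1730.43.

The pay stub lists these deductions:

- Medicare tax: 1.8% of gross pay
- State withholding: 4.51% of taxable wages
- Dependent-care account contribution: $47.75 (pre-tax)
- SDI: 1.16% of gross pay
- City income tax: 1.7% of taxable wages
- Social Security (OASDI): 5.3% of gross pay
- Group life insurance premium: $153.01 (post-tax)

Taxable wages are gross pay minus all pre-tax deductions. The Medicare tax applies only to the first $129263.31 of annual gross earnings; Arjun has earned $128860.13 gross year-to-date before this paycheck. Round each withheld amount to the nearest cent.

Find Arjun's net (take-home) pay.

$1306.13

Dependent-care account contribution: $47.75
Taxable wages = $1730.43 − $47.75 = $1682.68
State withholding: $1682.68 × 0.0451 = $75.89
City income tax: $1682.68 × 0.017 = $28.61
Medicare tax: only $129263.31 − $128860.13 = $403.18 of this check is subject → $403.18 × 0.018 = $7.26
SDI: $1730.43 × 0.0116 = $20.07
Social Security (OASDI): $1730.43 × 0.053 = $91.71
Group life insurance premium: $153.01
Total deductions = $47.75 + $75.89 + $28.61 + $7.26 + $20.07 + $91.71 + $153.01 = $424.30
Net pay = $1730.43 − $424.30 = $1306.13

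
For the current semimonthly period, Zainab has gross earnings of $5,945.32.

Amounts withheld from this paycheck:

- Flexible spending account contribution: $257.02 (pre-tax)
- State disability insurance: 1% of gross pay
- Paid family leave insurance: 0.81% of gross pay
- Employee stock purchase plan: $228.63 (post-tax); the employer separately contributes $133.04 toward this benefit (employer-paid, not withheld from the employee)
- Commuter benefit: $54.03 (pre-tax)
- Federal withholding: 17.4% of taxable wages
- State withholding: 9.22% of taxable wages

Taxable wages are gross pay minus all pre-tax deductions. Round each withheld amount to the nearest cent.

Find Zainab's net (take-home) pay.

Flexible spending account contribution: $257.02
Commuter benefit: $54.03
Pre-tax total = $257.02 + $54.03 = $311.05
Taxable wages = $5,945.32 − $311.05 = $5,634.27
State withholding: $5,634.27 × 0.0922 = $519.48
Federal withholding: $5,634.27 × 0.174 = $980.36
Paid family leave insurance: $5,945.32 × 0.0081 = $48.16
State disability insurance: $5,945.32 × 0.01 = $59.45
Employee stock purchase plan: $228.63
(Employer's $133.04 toward employee stock purchase plan is not withheld from the employee.)
Total deductions = $257.02 + $54.03 + $519.48 + $980.36 + $48.16 + $59.45 + $228.63 = $2,147.13
Net pay = $5,945.32 − $2,147.13 = $3,798.19

$3,798.19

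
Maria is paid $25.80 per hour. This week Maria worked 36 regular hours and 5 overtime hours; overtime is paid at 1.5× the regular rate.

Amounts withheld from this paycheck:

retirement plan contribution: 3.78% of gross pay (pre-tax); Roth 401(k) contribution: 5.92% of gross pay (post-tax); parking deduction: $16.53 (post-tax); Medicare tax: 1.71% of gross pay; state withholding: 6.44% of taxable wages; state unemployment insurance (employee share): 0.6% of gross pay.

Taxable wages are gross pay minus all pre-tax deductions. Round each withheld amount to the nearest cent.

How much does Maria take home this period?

$901.45

Regular pay: 36 × $25.80 = $928.80
Overtime pay: 5 × $25.80 × 1.5 = $193.50
Gross pay = $928.80 + $193.50 = $1,122.30
Retirement plan contribution: $1,122.30 × 0.0378 = $42.42
Taxable wages = $1,122.30 − $42.42 = $1,079.88
State withholding: $1,079.88 × 0.0644 = $69.54
Medicare tax: $1,122.30 × 0.0171 = $19.19
State unemployment insurance (employee share): $1,122.30 × 0.006 = $6.73
Roth 401(k) contribution: $1,122.30 × 0.0592 = $66.44
Parking deduction: $16.53
Total deductions = $42.42 + $69.54 + $19.19 + $6.73 + $66.44 + $16.53 = $220.85
Net pay = $1,122.30 − $220.85 = $901.45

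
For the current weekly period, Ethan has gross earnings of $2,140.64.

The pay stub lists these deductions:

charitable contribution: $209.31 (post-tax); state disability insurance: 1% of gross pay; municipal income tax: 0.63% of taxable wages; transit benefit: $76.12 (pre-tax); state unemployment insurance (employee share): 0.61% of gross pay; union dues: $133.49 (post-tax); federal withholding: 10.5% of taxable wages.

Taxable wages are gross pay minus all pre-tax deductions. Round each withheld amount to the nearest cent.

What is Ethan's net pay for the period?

Transit benefit: $76.12
Taxable wages = $2,140.64 − $76.12 = $2,064.52
Federal withholding: $2,064.52 × 0.105 = $216.77
Municipal income tax: $2,064.52 × 0.0063 = $13.01
State unemployment insurance (employee share): $2,140.64 × 0.0061 = $13.06
State disability insurance: $2,140.64 × 0.01 = $21.41
Charitable contribution: $209.31
Union dues: $133.49
Total deductions = $76.12 + $216.77 + $13.01 + $13.06 + $21.41 + $209.31 + $133.49 = $683.17
Net pay = $2,140.64 − $683.17 = $1,457.47

$1,457.47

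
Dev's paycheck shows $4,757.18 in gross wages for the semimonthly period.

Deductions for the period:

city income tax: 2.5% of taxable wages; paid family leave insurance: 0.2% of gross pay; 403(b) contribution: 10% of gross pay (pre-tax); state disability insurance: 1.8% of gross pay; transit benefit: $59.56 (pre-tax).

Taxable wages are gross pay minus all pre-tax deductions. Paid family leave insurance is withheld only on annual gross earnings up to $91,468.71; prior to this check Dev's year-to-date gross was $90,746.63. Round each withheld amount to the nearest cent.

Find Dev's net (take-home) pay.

403(b) contribution: $4,757.18 × 0.1 = $475.72
Transit benefit: $59.56
Pre-tax total = $475.72 + $59.56 = $535.28
Taxable wages = $4,757.18 − $535.28 = $4,221.90
City income tax: $4,221.90 × 0.025 = $105.55
Paid family leave insurance: only $91,468.71 − $90,746.63 = $722.08 of this check is subject → $722.08 × 0.002 = $1.44
State disability insurance: $4,757.18 × 0.018 = $85.63
Total deductions = $475.72 + $59.56 + $105.55 + $1.44 + $85.63 = $727.90
Net pay = $4,757.18 − $727.90 = $4,029.28

$4,029.28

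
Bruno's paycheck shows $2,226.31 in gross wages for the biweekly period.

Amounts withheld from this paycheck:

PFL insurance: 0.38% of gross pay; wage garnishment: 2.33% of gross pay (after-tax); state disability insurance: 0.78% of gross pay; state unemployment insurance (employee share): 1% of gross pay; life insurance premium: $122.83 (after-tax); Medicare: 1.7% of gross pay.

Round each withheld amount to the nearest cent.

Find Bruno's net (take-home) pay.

PFL insurance: $2,226.31 × 0.0038 = $8.46
Medicare: $2,226.31 × 0.017 = $37.85
State unemployment insurance (employee share): $2,226.31 × 0.01 = $22.26
State disability insurance: $2,226.31 × 0.0078 = $17.37
Wage garnishment: $2,226.31 × 0.0233 = $51.87
Life insurance premium: $122.83
Total deductions = $8.46 + $37.85 + $22.26 + $17.37 + $51.87 + $122.83 = $260.64
Net pay = $2,226.31 − $260.64 = $1,965.67

$1,965.67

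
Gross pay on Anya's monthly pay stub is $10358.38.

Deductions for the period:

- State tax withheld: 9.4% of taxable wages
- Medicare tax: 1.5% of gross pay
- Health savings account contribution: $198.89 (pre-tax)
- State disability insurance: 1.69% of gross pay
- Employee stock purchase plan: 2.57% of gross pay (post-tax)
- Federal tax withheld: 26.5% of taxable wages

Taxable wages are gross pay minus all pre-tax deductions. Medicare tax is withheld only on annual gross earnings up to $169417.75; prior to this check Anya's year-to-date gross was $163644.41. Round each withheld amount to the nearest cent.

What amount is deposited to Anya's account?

Health savings account contribution: $198.89
Taxable wages = $10358.38 − $198.89 = $10159.49
Federal tax withheld: $10159.49 × 0.265 = $2692.26
State tax withheld: $10159.49 × 0.094 = $954.99
State disability insurance: $10358.38 × 0.0169 = $175.06
Medicare tax: only $169417.75 − $163644.41 = $5773.34 of this check is subject → $5773.34 × 0.015 = $86.60
Employee stock purchase plan: $10358.38 × 0.0257 = $266.21
Total deductions = $198.89 + $2692.26 + $954.99 + $175.06 + $86.60 + $266.21 = $4374.01
Net pay = $10358.38 − $4374.01 = $5984.37

$5984.37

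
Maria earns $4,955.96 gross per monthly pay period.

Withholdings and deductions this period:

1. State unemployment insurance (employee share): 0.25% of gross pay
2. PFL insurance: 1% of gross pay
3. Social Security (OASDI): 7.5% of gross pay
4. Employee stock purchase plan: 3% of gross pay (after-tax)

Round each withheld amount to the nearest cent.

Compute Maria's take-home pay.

$4,373.63

PFL insurance: $4,955.96 × 0.01 = $49.56
State unemployment insurance (employee share): $4,955.96 × 0.0025 = $12.39
Social Security (OASDI): $4,955.96 × 0.075 = $371.70
Employee stock purchase plan: $4,955.96 × 0.03 = $148.68
Total deductions = $49.56 + $12.39 + $371.70 + $148.68 = $582.33
Net pay = $4,955.96 − $582.33 = $4,373.63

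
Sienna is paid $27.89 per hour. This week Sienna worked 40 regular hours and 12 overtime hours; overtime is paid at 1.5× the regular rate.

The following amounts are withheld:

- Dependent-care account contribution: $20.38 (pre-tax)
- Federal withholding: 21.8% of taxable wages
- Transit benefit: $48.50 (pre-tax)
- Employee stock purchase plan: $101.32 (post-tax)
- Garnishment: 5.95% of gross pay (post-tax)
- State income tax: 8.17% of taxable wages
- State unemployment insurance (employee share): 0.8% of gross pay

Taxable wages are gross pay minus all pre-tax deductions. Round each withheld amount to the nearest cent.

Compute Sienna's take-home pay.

$874.07

Regular pay: 40 × $27.89 = $1,115.60
Overtime pay: 12 × $27.89 × 1.5 = $502.02
Gross pay = $1,115.60 + $502.02 = $1,617.62
Dependent-care account contribution: $20.38
Transit benefit: $48.50
Pre-tax total = $20.38 + $48.50 = $68.88
Taxable wages = $1,617.62 − $68.88 = $1,548.74
Federal withholding: $1,548.74 × 0.218 = $337.63
State income tax: $1,548.74 × 0.0817 = $126.53
State unemployment insurance (employee share): $1,617.62 × 0.008 = $12.94
Garnishment: $1,617.62 × 0.0595 = $96.25
Employee stock purchase plan: $101.32
Total deductions = $20.38 + $48.50 + $337.63 + $126.53 + $12.94 + $96.25 + $101.32 = $743.55
Net pay = $1,617.62 − $743.55 = $874.07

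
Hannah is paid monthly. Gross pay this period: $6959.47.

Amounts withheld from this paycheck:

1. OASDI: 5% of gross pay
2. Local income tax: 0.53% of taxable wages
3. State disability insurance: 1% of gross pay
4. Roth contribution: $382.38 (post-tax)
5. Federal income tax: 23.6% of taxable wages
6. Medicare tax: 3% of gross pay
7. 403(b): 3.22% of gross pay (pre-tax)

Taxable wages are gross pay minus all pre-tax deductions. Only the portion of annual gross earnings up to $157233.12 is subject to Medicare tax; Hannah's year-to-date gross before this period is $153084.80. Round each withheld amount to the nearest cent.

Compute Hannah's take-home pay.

403(b): $6959.47 × 0.0322 = $224.09
Taxable wages = $6959.47 − $224.09 = $6735.38
Local income tax: $6735.38 × 0.0053 = $35.70
Federal income tax: $6735.38 × 0.236 = $1589.55
Medicare tax: only $157233.12 − $153084.80 = $4148.32 of this check is subject → $4148.32 × 0.03 = $124.45
OASDI: $6959.47 × 0.05 = $347.97
State disability insurance: $6959.47 × 0.01 = $69.59
Roth contribution: $382.38
Total deductions = $224.09 + $35.70 + $1589.55 + $124.45 + $347.97 + $69.59 + $382.38 = $2773.73
Net pay = $6959.47 − $2773.73 = $4185.74

$4185.74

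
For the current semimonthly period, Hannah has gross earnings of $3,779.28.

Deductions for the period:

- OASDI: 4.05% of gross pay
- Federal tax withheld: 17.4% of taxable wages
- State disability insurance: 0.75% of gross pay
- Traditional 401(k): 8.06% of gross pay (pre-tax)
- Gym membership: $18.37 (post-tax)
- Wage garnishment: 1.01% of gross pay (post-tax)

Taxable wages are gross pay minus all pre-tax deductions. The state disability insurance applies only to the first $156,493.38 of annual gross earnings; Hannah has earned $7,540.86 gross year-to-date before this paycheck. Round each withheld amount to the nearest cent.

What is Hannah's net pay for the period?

$2,632.14

Traditional 401(k): $3,779.28 × 0.0806 = $304.61
Taxable wages = $3,779.28 − $304.61 = $3,474.67
Federal tax withheld: $3,474.67 × 0.174 = $604.59
OASDI: $3,779.28 × 0.0405 = $153.06
State disability insurance: cap not yet reached, full $3,779.28 is subject → $3,779.28 × 0.0075 = $28.34
Gym membership: $18.37
Wage garnishment: $3,779.28 × 0.0101 = $38.17
Total deductions = $304.61 + $604.59 + $153.06 + $28.34 + $18.37 + $38.17 = $1,147.14
Net pay = $3,779.28 − $1,147.14 = $2,632.14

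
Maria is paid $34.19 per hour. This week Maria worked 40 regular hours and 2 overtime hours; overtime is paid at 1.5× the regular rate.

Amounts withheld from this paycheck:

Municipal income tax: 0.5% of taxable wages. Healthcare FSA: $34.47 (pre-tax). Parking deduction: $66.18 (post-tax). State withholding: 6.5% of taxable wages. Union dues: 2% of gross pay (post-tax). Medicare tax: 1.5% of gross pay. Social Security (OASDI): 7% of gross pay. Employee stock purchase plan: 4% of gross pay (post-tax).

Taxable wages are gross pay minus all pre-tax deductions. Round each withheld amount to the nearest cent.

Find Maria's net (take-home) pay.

Regular pay: 40 × $34.19 = $1367.60
Overtime pay: 2 × $34.19 × 1.5 = $102.57
Gross pay = $1367.60 + $102.57 = $1470.17
Healthcare FSA: $34.47
Taxable wages = $1470.17 − $34.47 = $1435.70
State withholding: $1435.70 × 0.065 = $93.32
Municipal income tax: $1435.70 × 0.005 = $7.18
Social Security (OASDI): $1470.17 × 0.07 = $102.91
Medicare tax: $1470.17 × 0.015 = $22.05
Parking deduction: $66.18
Union dues: $1470.17 × 0.02 = $29.40
Employee stock purchase plan: $1470.17 × 0.04 = $58.81
Total deductions = $34.47 + $93.32 + $7.18 + $102.91 + $22.05 + $66.18 + $29.40 + $58.81 = $414.32
Net pay = $1470.17 − $414.32 = $1055.85

$1055.85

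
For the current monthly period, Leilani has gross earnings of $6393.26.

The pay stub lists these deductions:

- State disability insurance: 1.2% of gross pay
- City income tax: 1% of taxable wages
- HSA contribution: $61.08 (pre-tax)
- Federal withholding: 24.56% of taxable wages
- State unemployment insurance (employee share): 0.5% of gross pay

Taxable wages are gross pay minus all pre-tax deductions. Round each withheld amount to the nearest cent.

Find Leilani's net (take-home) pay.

$4604.99

HSA contribution: $61.08
Taxable wages = $6393.26 − $61.08 = $6332.18
City income tax: $6332.18 × 0.01 = $63.32
Federal withholding: $6332.18 × 0.2456 = $1555.18
State disability insurance: $6393.26 × 0.012 = $76.72
State unemployment insurance (employee share): $6393.26 × 0.005 = $31.97
Total deductions = $61.08 + $63.32 + $1555.18 + $76.72 + $31.97 = $1788.27
Net pay = $6393.26 − $1788.27 = $4604.99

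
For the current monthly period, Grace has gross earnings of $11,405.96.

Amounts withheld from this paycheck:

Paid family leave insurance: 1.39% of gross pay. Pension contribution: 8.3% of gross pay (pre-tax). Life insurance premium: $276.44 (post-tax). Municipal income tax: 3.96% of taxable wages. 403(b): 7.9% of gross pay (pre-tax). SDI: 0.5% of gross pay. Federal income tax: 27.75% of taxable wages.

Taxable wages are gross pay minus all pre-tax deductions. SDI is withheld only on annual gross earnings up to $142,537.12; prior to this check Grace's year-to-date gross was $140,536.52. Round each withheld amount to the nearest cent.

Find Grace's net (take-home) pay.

Pension contribution: $11,405.96 × 0.083 = $946.69
403(b): $11,405.96 × 0.079 = $901.07
Pre-tax total = $946.69 + $901.07 = $1,847.76
Taxable wages = $11,405.96 − $1,847.76 = $9,558.20
Federal income tax: $9,558.20 × 0.2775 = $2,652.40
Municipal income tax: $9,558.20 × 0.0396 = $378.50
Paid family leave insurance: $11,405.96 × 0.0139 = $158.54
SDI: only $142,537.12 − $140,536.52 = $2,000.60 of this check is subject → $2,000.60 × 0.005 = $10.00
Life insurance premium: $276.44
Total deductions = $946.69 + $901.07 + $2,652.40 + $378.50 + $158.54 + $10.00 + $276.44 = $5,323.64
Net pay = $11,405.96 − $5,323.64 = $6,082.32

$6,082.32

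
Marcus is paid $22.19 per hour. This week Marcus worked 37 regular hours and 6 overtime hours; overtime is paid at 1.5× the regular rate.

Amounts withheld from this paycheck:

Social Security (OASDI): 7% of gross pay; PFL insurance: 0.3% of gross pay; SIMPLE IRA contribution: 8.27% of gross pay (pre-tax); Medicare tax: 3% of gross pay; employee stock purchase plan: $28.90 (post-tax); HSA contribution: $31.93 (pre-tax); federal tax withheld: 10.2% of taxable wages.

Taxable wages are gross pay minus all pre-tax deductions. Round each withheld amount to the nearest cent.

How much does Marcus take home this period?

Regular pay: 37 × $22.19 = $821.03
Overtime pay: 6 × $22.19 × 1.5 = $199.71
Gross pay = $821.03 + $199.71 = $1020.74
HSA contribution: $31.93
SIMPLE IRA contribution: $1020.74 × 0.0827 = $84.42
Pre-tax total = $31.93 + $84.42 = $116.35
Taxable wages = $1020.74 − $116.35 = $904.39
Federal tax withheld: $904.39 × 0.102 = $92.25
Social Security (OASDI): $1020.74 × 0.07 = $71.45
Medicare tax: $1020.74 × 0.03 = $30.62
PFL insurance: $1020.74 × 0.003 = $3.06
Employee stock purchase plan: $28.90
Total deductions = $31.93 + $84.42 + $92.25 + $71.45 + $30.62 + $3.06 + $28.90 = $342.63
Net pay = $1020.74 − $342.63 = $678.11

$678.11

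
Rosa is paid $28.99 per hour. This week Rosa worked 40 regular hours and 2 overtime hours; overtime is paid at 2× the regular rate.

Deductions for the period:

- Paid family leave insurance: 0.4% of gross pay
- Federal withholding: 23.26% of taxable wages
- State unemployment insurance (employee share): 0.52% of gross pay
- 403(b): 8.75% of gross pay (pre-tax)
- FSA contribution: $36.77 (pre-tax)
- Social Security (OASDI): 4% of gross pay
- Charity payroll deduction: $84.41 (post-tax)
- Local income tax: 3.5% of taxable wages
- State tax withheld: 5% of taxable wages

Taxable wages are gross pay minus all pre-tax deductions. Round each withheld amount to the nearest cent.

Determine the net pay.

Regular pay: 40 × $28.99 = $1,159.60
Overtime pay: 2 × $28.99 × 2 = $115.96
Gross pay = $1,159.60 + $115.96 = $1,275.56
FSA contribution: $36.77
403(b): $1,275.56 × 0.0875 = $111.61
Pre-tax total = $36.77 + $111.61 = $148.38
Taxable wages = $1,275.56 − $148.38 = $1,127.18
Federal withholding: $1,127.18 × 0.2326 = $262.18
Local income tax: $1,127.18 × 0.035 = $39.45
State tax withheld: $1,127.18 × 0.05 = $56.36
State unemployment insurance (employee share): $1,275.56 × 0.0052 = $6.63
Social Security (OASDI): $1,275.56 × 0.04 = $51.02
Paid family leave insurance: $1,275.56 × 0.004 = $5.10
Charity payroll deduction: $84.41
Total deductions = $36.77 + $111.61 + $262.18 + $39.45 + $56.36 + $6.63 + $51.02 + $5.10 + $84.41 = $653.53
Net pay = $1,275.56 − $653.53 = $622.03

$622.03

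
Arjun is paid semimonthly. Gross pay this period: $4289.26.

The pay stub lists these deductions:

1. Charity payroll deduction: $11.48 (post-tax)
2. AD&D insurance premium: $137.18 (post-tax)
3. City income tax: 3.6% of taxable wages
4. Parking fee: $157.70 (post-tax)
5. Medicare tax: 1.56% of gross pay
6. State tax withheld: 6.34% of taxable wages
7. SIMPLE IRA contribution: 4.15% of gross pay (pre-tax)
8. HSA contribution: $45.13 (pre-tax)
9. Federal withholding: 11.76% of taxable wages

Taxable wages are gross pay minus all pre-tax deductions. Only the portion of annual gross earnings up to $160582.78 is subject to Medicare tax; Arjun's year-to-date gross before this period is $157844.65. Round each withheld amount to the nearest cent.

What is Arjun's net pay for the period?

$2834.71

SIMPLE IRA contribution: $4289.26 × 0.0415 = $178.00
HSA contribution: $45.13
Pre-tax total = $178.00 + $45.13 = $223.13
Taxable wages = $4289.26 − $223.13 = $4066.13
Federal withholding: $4066.13 × 0.1176 = $478.18
City income tax: $4066.13 × 0.036 = $146.38
State tax withheld: $4066.13 × 0.0634 = $257.79
Medicare tax: only $160582.78 − $157844.65 = $2738.13 of this check is subject → $2738.13 × 0.0156 = $42.71
Parking fee: $157.70
Charity payroll deduction: $11.48
AD&D insurance premium: $137.18
Total deductions = $178.00 + $45.13 + $478.18 + $146.38 + $257.79 + $42.71 + $157.70 + $11.48 + $137.18 = $1454.55
Net pay = $4289.26 − $1454.55 = $2834.71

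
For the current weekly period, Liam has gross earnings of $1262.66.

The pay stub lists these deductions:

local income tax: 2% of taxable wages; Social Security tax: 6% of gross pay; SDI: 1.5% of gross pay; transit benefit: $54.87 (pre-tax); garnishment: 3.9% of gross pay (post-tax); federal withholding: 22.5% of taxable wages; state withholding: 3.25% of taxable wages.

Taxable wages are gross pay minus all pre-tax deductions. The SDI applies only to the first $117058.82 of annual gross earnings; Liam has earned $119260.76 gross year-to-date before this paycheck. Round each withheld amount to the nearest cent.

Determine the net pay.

$747.63

Transit benefit: $54.87
Taxable wages = $1262.66 − $54.87 = $1207.79
Local income tax: $1207.79 × 0.02 = $24.16
Federal withholding: $1207.79 × 0.225 = $271.75
State withholding: $1207.79 × 0.0325 = $39.25
SDI: annual cap $117058.82 already reached (YTD $119260.76), so $0.00
Social Security tax: $1262.66 × 0.06 = $75.76
Garnishment: $1262.66 × 0.039 = $49.24
Total deductions = $54.87 + $24.16 + $271.75 + $39.25 + $0.00 + $75.76 + $49.24 = $515.03
Net pay = $1262.66 − $515.03 = $747.63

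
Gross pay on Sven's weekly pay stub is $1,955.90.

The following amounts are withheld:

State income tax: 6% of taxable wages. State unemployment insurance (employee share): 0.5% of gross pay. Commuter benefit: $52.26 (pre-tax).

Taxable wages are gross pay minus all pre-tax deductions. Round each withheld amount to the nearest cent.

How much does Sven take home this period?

$1,779.64

Commuter benefit: $52.26
Taxable wages = $1,955.90 − $52.26 = $1,903.64
State income tax: $1,903.64 × 0.06 = $114.22
State unemployment insurance (employee share): $1,955.90 × 0.005 = $9.78
Total deductions = $52.26 + $114.22 + $9.78 = $176.26
Net pay = $1,955.90 − $176.26 = $1,779.64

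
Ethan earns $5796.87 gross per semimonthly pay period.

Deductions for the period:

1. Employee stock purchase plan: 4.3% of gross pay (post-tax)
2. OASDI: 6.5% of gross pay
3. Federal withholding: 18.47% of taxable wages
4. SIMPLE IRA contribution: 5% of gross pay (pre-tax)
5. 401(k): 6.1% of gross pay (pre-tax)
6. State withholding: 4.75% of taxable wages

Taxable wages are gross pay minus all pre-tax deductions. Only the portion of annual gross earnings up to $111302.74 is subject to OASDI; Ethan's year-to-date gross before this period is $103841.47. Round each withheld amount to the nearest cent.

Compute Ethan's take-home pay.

SIMPLE IRA contribution: $5796.87 × 0.05 = $289.84
401(k): $5796.87 × 0.061 = $353.61
Pre-tax total = $289.84 + $353.61 = $643.45
Taxable wages = $5796.87 − $643.45 = $5153.42
Federal withholding: $5153.42 × 0.1847 = $951.84
State withholding: $5153.42 × 0.0475 = $244.79
OASDI: cap not yet reached, full $5796.87 is subject → $5796.87 × 0.065 = $376.80
Employee stock purchase plan: $5796.87 × 0.043 = $249.27
Total deductions = $289.84 + $353.61 + $951.84 + $244.79 + $376.80 + $249.27 = $2466.15
Net pay = $5796.87 − $2466.15 = $3330.72

$3330.72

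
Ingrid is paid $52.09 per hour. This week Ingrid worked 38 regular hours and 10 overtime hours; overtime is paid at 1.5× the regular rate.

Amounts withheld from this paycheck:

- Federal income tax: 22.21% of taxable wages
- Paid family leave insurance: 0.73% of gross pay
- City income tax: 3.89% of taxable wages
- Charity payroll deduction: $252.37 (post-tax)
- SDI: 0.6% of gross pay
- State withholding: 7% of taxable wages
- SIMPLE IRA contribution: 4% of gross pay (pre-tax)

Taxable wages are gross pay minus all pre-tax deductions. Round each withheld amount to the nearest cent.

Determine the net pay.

Regular pay: 38 × $52.09 = $1,979.42
Overtime pay: 10 × $52.09 × 1.5 = $781.35
Gross pay = $1,979.42 + $781.35 = $2,760.77
SIMPLE IRA contribution: $2,760.77 × 0.04 = $110.43
Taxable wages = $2,760.77 − $110.43 = $2,650.34
Federal income tax: $2,650.34 × 0.2221 = $588.64
State withholding: $2,650.34 × 0.07 = $185.52
City income tax: $2,650.34 × 0.0389 = $103.10
SDI: $2,760.77 × 0.006 = $16.56
Paid family leave insurance: $2,760.77 × 0.0073 = $20.15
Charity payroll deduction: $252.37
Total deductions = $110.43 + $588.64 + $185.52 + $103.10 + $16.56 + $20.15 + $252.37 = $1,276.77
Net pay = $2,760.77 − $1,276.77 = $1,484.00

$1,484.00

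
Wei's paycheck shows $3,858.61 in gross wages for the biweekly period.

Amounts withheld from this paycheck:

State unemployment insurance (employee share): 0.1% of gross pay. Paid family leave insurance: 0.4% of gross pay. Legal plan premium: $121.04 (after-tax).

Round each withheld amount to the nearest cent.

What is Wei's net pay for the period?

$3,718.28

State unemployment insurance (employee share): $3,858.61 × 0.001 = $3.86
Paid family leave insurance: $3,858.61 × 0.004 = $15.43
Legal plan premium: $121.04
Total deductions = $3.86 + $15.43 + $121.04 = $140.33
Net pay = $3,858.61 − $140.33 = $3,718.28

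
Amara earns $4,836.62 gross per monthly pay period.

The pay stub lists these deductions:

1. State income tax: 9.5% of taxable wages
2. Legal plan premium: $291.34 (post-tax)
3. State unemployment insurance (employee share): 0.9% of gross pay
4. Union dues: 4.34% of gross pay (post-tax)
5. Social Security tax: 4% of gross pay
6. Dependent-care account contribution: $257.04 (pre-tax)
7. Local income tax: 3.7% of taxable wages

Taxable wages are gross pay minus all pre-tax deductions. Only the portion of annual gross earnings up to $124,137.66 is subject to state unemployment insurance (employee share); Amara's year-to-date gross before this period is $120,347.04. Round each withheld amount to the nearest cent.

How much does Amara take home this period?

$3,246.25

Dependent-care account contribution: $257.04
Taxable wages = $4,836.62 − $257.04 = $4,579.58
Local income tax: $4,579.58 × 0.037 = $169.44
State income tax: $4,579.58 × 0.095 = $435.06
State unemployment insurance (employee share): only $124,137.66 − $120,347.04 = $3,790.62 of this check is subject → $3,790.62 × 0.009 = $34.12
Social Security tax: $4,836.62 × 0.04 = $193.46
Union dues: $4,836.62 × 0.0434 = $209.91
Legal plan premium: $291.34
Total deductions = $257.04 + $169.44 + $435.06 + $34.12 + $193.46 + $209.91 + $291.34 = $1,590.37
Net pay = $4,836.62 − $1,590.37 = $3,246.25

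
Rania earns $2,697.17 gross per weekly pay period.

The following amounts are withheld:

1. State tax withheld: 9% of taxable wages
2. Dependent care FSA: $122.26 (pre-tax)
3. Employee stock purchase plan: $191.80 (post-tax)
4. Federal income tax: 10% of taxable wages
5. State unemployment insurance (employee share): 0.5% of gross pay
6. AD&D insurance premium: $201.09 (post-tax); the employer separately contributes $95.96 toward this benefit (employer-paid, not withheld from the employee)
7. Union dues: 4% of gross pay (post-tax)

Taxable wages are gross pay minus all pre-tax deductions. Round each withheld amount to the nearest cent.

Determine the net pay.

$1,571.41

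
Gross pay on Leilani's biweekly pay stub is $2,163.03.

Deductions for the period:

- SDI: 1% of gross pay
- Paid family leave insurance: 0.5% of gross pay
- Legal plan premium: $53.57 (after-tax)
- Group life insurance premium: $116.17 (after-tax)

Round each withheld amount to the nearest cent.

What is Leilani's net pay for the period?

$1,960.84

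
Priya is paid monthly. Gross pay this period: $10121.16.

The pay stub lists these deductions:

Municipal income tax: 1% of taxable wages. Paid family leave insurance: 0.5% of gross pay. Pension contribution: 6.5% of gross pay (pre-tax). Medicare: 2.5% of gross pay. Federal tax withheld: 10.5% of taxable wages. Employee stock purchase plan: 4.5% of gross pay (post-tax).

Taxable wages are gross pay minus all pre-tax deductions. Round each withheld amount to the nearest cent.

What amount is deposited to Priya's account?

Pension contribution: $10121.16 × 0.065 = $657.88
Taxable wages = $10121.16 − $657.88 = $9463.28
Federal tax withheld: $9463.28 × 0.105 = $993.64
Municipal income tax: $9463.28 × 0.01 = $94.63
Medicare: $10121.16 × 0.025 = $253.03
Paid family leave insurance: $10121.16 × 0.005 = $50.61
Employee stock purchase plan: $10121.16 × 0.045 = $455.45
Total deductions = $657.88 + $993.64 + $94.63 + $253.03 + $50.61 + $455.45 = $2505.24
Net pay = $10121.16 − $2505.24 = $7615.92

$7615.92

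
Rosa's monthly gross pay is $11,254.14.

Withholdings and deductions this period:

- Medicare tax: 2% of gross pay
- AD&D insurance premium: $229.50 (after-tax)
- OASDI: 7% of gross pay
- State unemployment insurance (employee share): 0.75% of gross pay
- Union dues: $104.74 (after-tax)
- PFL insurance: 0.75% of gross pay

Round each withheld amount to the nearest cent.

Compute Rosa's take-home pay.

$9,738.21

OASDI: $11,254.14 × 0.07 = $787.79
Medicare tax: $11,254.14 × 0.02 = $225.08
State unemployment insurance (employee share): $11,254.14 × 0.0075 = $84.41
PFL insurance: $11,254.14 × 0.0075 = $84.41
AD&D insurance premium: $229.50
Union dues: $104.74
Total deductions = $787.79 + $225.08 + $84.41 + $84.41 + $229.50 + $104.74 = $1,515.93
Net pay = $11,254.14 − $1,515.93 = $9,738.21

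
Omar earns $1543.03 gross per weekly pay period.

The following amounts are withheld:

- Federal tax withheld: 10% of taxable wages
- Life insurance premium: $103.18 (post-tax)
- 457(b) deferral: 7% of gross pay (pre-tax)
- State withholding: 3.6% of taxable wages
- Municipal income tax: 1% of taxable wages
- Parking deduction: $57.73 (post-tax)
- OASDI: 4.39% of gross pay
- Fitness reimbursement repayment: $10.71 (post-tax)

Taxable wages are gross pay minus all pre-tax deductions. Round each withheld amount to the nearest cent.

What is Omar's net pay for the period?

$986.15

457(b) deferral: $1543.03 × 0.07 = $108.01
Taxable wages = $1543.03 − $108.01 = $1435.02
Federal tax withheld: $1435.02 × 0.1 = $143.50
State withholding: $1435.02 × 0.036 = $51.66
Municipal income tax: $1435.02 × 0.01 = $14.35
OASDI: $1543.03 × 0.0439 = $67.74
Fitness reimbursement repayment: $10.71
Parking deduction: $57.73
Life insurance premium: $103.18
Total deductions = $108.01 + $143.50 + $51.66 + $14.35 + $67.74 + $10.71 + $57.73 + $103.18 = $556.88
Net pay = $1543.03 − $556.88 = $986.15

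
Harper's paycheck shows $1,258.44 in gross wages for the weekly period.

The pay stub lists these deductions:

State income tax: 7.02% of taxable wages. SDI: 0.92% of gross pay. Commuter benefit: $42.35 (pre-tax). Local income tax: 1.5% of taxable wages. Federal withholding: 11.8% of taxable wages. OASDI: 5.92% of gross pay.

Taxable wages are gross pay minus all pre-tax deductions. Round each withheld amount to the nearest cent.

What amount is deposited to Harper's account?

Commuter benefit: $42.35
Taxable wages = $1,258.44 − $42.35 = $1,216.09
State income tax: $1,216.09 × 0.0702 = $85.37
Local income tax: $1,216.09 × 0.015 = $18.24
Federal withholding: $1,216.09 × 0.118 = $143.50
OASDI: $1,258.44 × 0.0592 = $74.50
SDI: $1,258.44 × 0.0092 = $11.58
Total deductions = $42.35 + $85.37 + $18.24 + $143.50 + $74.50 + $11.58 = $375.54
Net pay = $1,258.44 − $375.54 = $882.90

$882.90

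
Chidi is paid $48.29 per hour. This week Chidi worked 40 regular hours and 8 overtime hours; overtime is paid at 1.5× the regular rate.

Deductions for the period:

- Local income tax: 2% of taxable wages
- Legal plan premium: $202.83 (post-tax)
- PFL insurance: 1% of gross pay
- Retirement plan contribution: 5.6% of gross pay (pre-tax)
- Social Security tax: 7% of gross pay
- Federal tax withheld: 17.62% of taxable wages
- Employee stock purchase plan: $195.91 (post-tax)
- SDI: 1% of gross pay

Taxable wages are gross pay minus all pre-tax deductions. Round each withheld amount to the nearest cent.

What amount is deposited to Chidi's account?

$1,280.63

Regular pay: 40 × $48.29 = $1,931.60
Overtime pay: 8 × $48.29 × 1.5 = $579.48
Gross pay = $1,931.60 + $579.48 = $2,511.08
Retirement plan contribution: $2,511.08 × 0.056 = $140.62
Taxable wages = $2,511.08 − $140.62 = $2,370.46
Federal tax withheld: $2,370.46 × 0.1762 = $417.68
Local income tax: $2,370.46 × 0.02 = $47.41
SDI: $2,511.08 × 0.01 = $25.11
PFL insurance: $2,511.08 × 0.01 = $25.11
Social Security tax: $2,511.08 × 0.07 = $175.78
Legal plan premium: $202.83
Employee stock purchase plan: $195.91
Total deductions = $140.62 + $417.68 + $47.41 + $25.11 + $25.11 + $175.78 + $202.83 + $195.91 = $1,230.45
Net pay = $2,511.08 − $1,230.45 = $1,280.63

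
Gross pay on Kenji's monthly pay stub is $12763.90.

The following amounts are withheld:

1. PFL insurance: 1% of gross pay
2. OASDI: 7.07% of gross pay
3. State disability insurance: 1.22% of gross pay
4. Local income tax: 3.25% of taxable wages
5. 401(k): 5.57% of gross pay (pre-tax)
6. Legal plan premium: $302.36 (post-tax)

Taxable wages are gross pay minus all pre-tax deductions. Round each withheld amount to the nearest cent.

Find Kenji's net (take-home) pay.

401(k): $12763.90 × 0.0557 = $710.95
Taxable wages = $12763.90 − $710.95 = $12052.95
Local income tax: $12052.95 × 0.0325 = $391.72
OASDI: $12763.90 × 0.0707 = $902.41
State disability insurance: $12763.90 × 0.0122 = $155.72
PFL insurance: $12763.90 × 0.01 = $127.64
Legal plan premium: $302.36
Total deductions = $710.95 + $391.72 + $902.41 + $155.72 + $127.64 + $302.36 = $2590.80
Net pay = $12763.90 − $2590.80 = $10173.10

$10173.10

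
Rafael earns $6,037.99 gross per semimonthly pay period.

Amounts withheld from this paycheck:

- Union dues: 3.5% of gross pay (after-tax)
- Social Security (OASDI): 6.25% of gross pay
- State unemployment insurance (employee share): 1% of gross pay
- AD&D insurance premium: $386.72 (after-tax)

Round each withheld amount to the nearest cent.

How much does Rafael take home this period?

$5,002.19

Social Security (OASDI): $6,037.99 × 0.0625 = $377.37
State unemployment insurance (employee share): $6,037.99 × 0.01 = $60.38
Union dues: $6,037.99 × 0.035 = $211.33
AD&D insurance premium: $386.72
Total deductions = $377.37 + $60.38 + $211.33 + $386.72 = $1,035.80
Net pay = $6,037.99 − $1,035.80 = $5,002.19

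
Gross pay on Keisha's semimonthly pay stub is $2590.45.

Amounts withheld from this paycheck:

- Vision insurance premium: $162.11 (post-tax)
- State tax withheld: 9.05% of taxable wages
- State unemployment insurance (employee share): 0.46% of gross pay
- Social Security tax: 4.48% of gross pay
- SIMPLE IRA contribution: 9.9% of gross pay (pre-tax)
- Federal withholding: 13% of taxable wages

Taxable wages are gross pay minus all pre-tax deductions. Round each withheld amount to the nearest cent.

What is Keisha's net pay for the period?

$1529.27

SIMPLE IRA contribution: $2590.45 × 0.099 = $256.45
Taxable wages = $2590.45 − $256.45 = $2334.00
State tax withheld: $2334.00 × 0.0905 = $211.23
Federal withholding: $2334.00 × 0.13 = $303.42
State unemployment insurance (employee share): $2590.45 × 0.0046 = $11.92
Social Security tax: $2590.45 × 0.0448 = $116.05
Vision insurance premium: $162.11
Total deductions = $256.45 + $211.23 + $303.42 + $11.92 + $116.05 + $162.11 = $1061.18
Net pay = $2590.45 − $1061.18 = $1529.27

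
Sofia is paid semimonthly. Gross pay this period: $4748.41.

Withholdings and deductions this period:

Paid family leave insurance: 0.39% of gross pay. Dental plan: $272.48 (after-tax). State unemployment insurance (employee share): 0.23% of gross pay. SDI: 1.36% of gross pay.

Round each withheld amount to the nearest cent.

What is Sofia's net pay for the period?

State unemployment insurance (employee share): $4748.41 × 0.0023 = $10.92
Paid family leave insurance: $4748.41 × 0.0039 = $18.52
SDI: $4748.41 × 0.0136 = $64.58
Dental plan: $272.48
Total deductions = $10.92 + $18.52 + $64.58 + $272.48 = $366.50
Net pay = $4748.41 − $366.50 = $4381.91

$4381.91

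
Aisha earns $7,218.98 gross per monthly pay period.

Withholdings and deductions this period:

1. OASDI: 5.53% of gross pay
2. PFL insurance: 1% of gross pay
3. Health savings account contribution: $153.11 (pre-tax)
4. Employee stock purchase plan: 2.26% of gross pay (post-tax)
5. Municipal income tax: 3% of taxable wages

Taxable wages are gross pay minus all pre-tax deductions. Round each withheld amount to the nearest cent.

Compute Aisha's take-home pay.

Health savings account contribution: $153.11
Taxable wages = $7,218.98 − $153.11 = $7,065.87
Municipal income tax: $7,065.87 × 0.03 = $211.98
PFL insurance: $7,218.98 × 0.01 = $72.19
OASDI: $7,218.98 × 0.0553 = $399.21
Employee stock purchase plan: $7,218.98 × 0.0226 = $163.15
Total deductions = $153.11 + $211.98 + $72.19 + $399.21 + $163.15 = $999.64
Net pay = $7,218.98 − $999.64 = $6,219.34

$6,219.34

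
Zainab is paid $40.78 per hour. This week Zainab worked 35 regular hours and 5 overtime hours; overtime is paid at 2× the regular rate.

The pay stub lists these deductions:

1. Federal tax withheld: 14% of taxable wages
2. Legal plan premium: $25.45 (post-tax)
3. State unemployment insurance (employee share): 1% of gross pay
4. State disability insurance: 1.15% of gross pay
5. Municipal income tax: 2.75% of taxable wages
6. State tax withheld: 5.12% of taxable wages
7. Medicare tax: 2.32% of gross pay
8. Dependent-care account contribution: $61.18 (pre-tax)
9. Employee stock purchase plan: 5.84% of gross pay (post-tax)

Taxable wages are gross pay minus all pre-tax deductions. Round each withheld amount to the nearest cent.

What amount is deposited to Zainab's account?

Regular pay: 35 × $40.78 = $1,427.30
Overtime pay: 5 × $40.78 × 2 = $407.80
Gross pay = $1,427.30 + $407.80 = $1,835.10
Dependent-care account contribution: $61.18
Taxable wages = $1,835.10 − $61.18 = $1,773.92
Municipal income tax: $1,773.92 × 0.0275 = $48.78
State tax withheld: $1,773.92 × 0.0512 = $90.82
Federal tax withheld: $1,773.92 × 0.14 = $248.35
State unemployment insurance (employee share): $1,835.10 × 0.01 = $18.35
State disability insurance: $1,835.10 × 0.0115 = $21.10
Medicare tax: $1,835.10 × 0.0232 = $42.57
Employee stock purchase plan: $1,835.10 × 0.0584 = $107.17
Legal plan premium: $25.45
Total deductions = $61.18 + $48.78 + $90.82 + $248.35 + $18.35 + $21.10 + $42.57 + $107.17 + $25.45 = $663.77
Net pay = $1,835.10 − $663.77 = $1,171.33

$1,171.33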